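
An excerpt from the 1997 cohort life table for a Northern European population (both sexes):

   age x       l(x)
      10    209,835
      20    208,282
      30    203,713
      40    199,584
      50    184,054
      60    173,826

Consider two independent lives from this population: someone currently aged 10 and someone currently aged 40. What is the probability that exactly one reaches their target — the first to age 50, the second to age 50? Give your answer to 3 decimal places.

0.182

p₁ = l(50)/l(10) = 184,054/209,835 = 0.877137; p₂ = l(50)/l(40) = 184,054/199,584 = 0.922188.
P(exactly one) = p₁(1−p₂) + (1−p₁)p₂ = 0.068252 + 0.113303 = 0.181555.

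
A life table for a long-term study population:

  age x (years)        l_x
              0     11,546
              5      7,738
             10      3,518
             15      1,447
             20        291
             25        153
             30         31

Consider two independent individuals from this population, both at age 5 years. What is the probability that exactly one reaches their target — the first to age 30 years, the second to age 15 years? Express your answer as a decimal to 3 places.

0.190

p₁ = l_30/l_5 = 31/7,738 = 0.004006; p₂ = l_15/l_5 = 1,447/7,738 = 0.186999.
P(exactly one) = p₁(1−p₂) + (1−p₁)p₂ = 0.003257 + 0.186250 = 0.189507.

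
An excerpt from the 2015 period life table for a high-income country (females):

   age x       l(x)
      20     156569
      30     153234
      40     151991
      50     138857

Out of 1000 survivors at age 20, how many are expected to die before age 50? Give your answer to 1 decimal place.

The relevant probability is 1 − 138857/156569 = 0.113126.
Expected number = 1000 × 0.113126 = 113.1.

113.1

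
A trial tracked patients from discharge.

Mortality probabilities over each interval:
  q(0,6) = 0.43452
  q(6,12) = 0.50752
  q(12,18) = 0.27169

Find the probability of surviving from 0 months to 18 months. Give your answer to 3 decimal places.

Survival from 0 to 18 is the product of surviving each interval: (1 − 0.43452) × (1 − 0.50752) × (1 − 0.27169).
= 0.56548 × 0.49248 × 0.72831 = 0.202825.

0.203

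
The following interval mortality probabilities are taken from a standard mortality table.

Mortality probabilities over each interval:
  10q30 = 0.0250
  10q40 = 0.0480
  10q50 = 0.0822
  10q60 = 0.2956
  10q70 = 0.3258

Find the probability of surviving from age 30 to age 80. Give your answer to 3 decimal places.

0.405

The overall survival probability is (1 − 0.0250) × (1 − 0.0480) × (1 − 0.0822) × (1 − 0.2956) × (1 − 0.3258).
= 0.9750 × 0.9520 × 0.9178 × 0.7044 × 0.6742 = 0.404574.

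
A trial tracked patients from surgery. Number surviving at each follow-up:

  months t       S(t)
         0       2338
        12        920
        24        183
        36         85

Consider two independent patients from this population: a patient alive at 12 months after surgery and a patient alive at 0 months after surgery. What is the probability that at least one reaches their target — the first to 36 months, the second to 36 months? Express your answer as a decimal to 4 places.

0.1254

p₁ = S(36)/S(12) = 85/920 = 0.092391; p₂ = S(36)/S(0) = 85/2338 = 0.036356.
P(at least one) = 1 − (1−p₁)(1−p₂) = 1 − 0.907609 × 0.963644 = 0.125388.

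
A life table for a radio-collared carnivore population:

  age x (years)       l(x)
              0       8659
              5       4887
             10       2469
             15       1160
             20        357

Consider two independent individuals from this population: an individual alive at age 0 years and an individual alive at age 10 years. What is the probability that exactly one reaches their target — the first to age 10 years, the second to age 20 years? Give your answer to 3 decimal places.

p₁ = l(10)/l(0) = 2469/8659 = 0.285137; p₂ = l(20)/l(10) = 357/2469 = 0.144593.
P(exactly one) = p₁(1−p₂) + (1−p₁)p₂ = 0.243908 + 0.103364 = 0.347272.

0.347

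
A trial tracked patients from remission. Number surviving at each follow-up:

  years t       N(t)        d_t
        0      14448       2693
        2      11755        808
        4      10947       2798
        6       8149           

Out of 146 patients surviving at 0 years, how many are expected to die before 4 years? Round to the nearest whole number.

The relevant probability is 1 − 10947/14448 = 0.242317.
Expected number = 146 × 0.242317 = 35.

35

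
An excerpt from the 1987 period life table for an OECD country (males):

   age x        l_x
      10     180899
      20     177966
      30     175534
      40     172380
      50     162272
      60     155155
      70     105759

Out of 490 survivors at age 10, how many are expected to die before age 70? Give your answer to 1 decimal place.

203.5

The relevant probability is 1 − 105759/180899 = 0.415370.
Expected number = 490 × 0.415370 = 203.5.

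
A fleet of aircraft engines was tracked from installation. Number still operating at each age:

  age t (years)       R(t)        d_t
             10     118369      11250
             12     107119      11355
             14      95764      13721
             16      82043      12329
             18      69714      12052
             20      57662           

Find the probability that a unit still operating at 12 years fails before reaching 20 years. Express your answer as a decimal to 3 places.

0.462

P(fail before 20 | operational at 12) = 1 − R(20)/R(12) = 1 − 57662/107119 = (49457)/107119 = 0.461701.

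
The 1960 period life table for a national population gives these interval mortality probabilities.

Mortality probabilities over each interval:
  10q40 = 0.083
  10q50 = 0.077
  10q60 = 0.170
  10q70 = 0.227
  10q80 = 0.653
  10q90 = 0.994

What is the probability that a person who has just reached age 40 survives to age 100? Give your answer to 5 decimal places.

The overall survival probability is (1 − 0.083) × (1 − 0.077) × (1 − 0.170) × (1 − 0.227) × (1 − 0.653) × (1 − 0.994).
= 0.917 × 0.923 × 0.830 × 0.773 × 0.347 × 0.006 = 0.001131.

0.00113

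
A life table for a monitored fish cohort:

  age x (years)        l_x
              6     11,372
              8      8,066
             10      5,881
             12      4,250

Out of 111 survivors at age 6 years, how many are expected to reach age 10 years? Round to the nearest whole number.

The relevant probability is 5,881/11,372 = 0.517147.
Expected number = 111 × 0.517147 = 57.

57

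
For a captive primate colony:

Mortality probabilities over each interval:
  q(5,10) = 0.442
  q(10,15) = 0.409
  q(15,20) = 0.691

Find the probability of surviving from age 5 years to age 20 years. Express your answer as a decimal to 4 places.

P(survive 5→20) = (1 − 0.442) × (1 − 0.409) × (1 − 0.691).
= 0.558 × 0.591 × 0.309 = 0.101901.

0.1019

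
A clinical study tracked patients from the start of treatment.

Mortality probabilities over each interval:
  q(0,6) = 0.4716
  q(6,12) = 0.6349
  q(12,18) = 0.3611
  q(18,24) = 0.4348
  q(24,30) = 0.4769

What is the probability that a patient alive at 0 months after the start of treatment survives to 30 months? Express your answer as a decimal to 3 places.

P(survive 0→30) = (1 − 0.4716) × (1 − 0.6349) × (1 − 0.3611) × (1 − 0.4348) × (1 − 0.4769).
= 0.5284 × 0.3651 × 0.6389 × 0.5652 × 0.5231 = 0.036441.

0.036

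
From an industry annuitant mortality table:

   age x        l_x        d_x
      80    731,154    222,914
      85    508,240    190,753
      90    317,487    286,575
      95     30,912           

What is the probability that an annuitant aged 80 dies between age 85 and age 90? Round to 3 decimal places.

This is the probability of reaching 85 but not 90, conditional on being alive at 80: (l_85 − l_90) / l_80.
= (508,240 − 317,487) / 731,154 = 190,753 / 731,154 = 0.260893.

0.261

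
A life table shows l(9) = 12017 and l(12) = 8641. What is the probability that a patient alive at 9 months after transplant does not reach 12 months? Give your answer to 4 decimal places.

P(die before 12 | alive at 9) = 1 − l(12)/l(9) = 1 − 8641/12017 = (3376)/12017 = 0.280935.

0.2809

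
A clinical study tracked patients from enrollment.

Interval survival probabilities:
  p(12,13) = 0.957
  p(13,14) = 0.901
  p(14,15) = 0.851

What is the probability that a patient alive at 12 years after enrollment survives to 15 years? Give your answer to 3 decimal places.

Chaining the interval survival probabilities: 0.957 × 0.901 × 0.851.
= 0.733781.

0.734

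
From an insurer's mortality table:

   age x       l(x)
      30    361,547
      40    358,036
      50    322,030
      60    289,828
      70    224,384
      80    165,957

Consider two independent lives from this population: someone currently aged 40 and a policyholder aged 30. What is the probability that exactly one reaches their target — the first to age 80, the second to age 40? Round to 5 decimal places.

p₁ = l(80)/l(40) = 165,957/358,036 = 0.463520; p₂ = l(40)/l(30) = 358,036/361,547 = 0.990289.
P(exactly one) = p₁(1−p₂) + (1−p₁)p₂ = 0.004501 + 0.531270 = 0.535771.

0.53577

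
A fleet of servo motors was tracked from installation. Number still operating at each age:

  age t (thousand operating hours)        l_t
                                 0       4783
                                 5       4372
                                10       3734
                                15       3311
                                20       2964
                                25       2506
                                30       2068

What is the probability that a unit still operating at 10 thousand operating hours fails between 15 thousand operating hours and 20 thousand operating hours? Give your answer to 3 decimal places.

0.093

This is the probability of reaching 15 but not 20, conditional on being operational at 10: (l_15 − l_20) / l_10.
= (3311 − 2964) / 3734 = 347 / 3734 = 0.092930.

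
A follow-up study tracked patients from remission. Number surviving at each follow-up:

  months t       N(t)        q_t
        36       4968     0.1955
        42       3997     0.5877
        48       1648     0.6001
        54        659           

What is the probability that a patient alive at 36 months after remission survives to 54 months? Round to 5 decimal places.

0.13265

The conditional survival probability is N(54)/N(36) = 659/4968 = 0.132649.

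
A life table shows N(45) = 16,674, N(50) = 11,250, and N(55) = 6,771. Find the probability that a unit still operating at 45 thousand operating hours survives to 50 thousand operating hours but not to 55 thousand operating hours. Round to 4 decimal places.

This is the probability of reaching 50 but not 55, conditional on being operational at 45: (N(50) − N(55)) / N(45).
= (11,250 − 6,771) / 16,674 = 4,479 / 16,674 = 0.268622.

0.2686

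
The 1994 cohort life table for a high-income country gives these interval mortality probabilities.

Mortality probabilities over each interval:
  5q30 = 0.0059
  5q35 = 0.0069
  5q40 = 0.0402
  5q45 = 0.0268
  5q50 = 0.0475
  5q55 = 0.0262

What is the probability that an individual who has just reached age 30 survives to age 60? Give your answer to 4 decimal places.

0.8553

Chaining the interval survival probabilities: (1 − 0.0059) × (1 − 0.0069) × (1 − 0.0402) × (1 − 0.0268) × (1 − 0.0475) × (1 − 0.0262).
= 0.9941 × 0.9931 × 0.9598 × 0.9732 × 0.9525 × 0.9738 = 0.855344.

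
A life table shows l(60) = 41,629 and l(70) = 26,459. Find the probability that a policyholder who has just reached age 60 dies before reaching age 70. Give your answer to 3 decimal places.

0.364

P(die before 70 | alive at 60) = 1 − l(70)/l(60) = 1 − 26,459/41,629 = (15,170)/41,629 = 0.364409.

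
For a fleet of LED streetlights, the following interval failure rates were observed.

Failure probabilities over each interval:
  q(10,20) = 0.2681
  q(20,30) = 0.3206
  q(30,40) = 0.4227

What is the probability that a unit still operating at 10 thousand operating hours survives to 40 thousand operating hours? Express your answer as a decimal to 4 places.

0.2871

Chaining the interval survival probabilities: (1 − 0.2681) × (1 − 0.3206) × (1 − 0.4227).
= 0.7319 × 0.6794 × 0.5773 = 0.287064.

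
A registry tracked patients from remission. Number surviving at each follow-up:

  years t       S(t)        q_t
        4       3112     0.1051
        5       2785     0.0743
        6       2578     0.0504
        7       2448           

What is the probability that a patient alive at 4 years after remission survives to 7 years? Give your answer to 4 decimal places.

0.7866

The conditional survival probability is S(7)/S(4) = 2448/3112 = 0.786632.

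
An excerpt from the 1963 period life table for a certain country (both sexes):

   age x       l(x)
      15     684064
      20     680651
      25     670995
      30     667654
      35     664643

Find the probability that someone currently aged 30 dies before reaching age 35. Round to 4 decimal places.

0.0045

P(die before 35 | alive at 30) = 1 − l(35)/l(30) = 1 − 664643/667654 = (3011)/667654 = 0.004510.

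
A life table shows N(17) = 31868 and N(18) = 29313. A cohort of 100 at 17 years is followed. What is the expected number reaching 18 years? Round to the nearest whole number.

92

The relevant probability is 29313/31868 = 0.919826.
Expected number = 100 × 0.919826 = 92.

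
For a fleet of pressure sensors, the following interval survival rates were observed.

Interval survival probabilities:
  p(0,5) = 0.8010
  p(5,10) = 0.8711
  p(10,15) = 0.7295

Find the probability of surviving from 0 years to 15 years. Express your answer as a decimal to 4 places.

Survival from 0 to 15 is the product of surviving each interval: 0.8010 × 0.8711 × 0.7295.
= 0.509009.

0.5090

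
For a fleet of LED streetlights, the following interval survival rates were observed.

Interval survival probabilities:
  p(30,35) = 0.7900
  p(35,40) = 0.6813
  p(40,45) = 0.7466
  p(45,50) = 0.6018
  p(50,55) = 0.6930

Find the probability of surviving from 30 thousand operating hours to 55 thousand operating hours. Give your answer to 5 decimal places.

Survival from 30 to 55 is the product of surviving each interval: 0.7900 × 0.6813 × 0.7466 × 0.6018 × 0.6930.
= 0.167586.

0.16759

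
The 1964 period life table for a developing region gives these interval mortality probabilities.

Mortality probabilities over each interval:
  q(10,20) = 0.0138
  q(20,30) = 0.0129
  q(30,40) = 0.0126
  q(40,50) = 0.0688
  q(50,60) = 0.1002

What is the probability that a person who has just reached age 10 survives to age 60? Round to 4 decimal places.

P(survive 10→60) = (1 − 0.0138) × (1 − 0.0129) × (1 − 0.0126) × (1 − 0.0688) × (1 − 0.1002).
= 0.9862 × 0.9871 × 0.9874 × 0.9312 × 0.8998 = 0.805394.

0.8054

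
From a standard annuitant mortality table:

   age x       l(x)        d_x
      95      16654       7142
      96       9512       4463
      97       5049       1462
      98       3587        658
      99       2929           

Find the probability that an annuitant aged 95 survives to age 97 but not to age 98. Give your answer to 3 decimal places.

0.088

This is the probability of reaching 97 but not 98, conditional on being alive at 95: (l(97) − l(98)) / l(95).
= (5049 − 3587) / 16654 = 1462 / 16654 = 0.087787.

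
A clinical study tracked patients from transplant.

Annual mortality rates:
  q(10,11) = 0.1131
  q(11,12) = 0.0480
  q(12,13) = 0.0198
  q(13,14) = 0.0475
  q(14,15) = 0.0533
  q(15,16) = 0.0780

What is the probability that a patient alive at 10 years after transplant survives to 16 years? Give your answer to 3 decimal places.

Chaining the interval survival probabilities: (1 − 0.1131) × (1 − 0.0480) × (1 − 0.0198) × (1 − 0.0475) × (1 − 0.0533) × (1 − 0.0780).
= 0.8869 × 0.9520 × 0.9802 × 0.9525 × 0.9467 × 0.9220 = 0.688073.

0.688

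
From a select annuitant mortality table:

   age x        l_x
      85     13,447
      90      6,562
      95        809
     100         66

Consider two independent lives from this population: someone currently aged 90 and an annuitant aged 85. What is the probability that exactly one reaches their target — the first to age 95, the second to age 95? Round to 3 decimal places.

0.169

p₁ = l_95/l_90 = 809/6,562 = 0.123286; p₂ = l_95/l_85 = 809/13,447 = 0.060162.
P(exactly one) = p₁(1−p₂) + (1−p₁)p₂ = 0.115869 + 0.052745 = 0.168614.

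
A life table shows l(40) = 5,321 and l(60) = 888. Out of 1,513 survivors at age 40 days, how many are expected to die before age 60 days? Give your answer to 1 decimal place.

1260.5

The relevant probability is 1 − 888/5,321 = 0.833114.
Expected number = 1,513 × 0.833114 = 1260.5.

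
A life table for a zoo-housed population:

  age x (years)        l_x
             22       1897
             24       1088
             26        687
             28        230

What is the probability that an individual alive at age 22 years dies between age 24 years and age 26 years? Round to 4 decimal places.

This is the probability of reaching 24 but not 26, conditional on being alive at 22: (l_24 − l_26) / l_22.
= (1088 − 687) / 1897 = 401 / 1897 = 0.211386.

0.2114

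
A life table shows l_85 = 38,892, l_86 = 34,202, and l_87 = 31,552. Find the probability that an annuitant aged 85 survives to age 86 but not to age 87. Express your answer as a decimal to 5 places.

0.06814

We want 1|1q85 = (l_86 − l_87)/l_85.
This is the probability of reaching 86 but not 87, conditional on being alive at 85: (l_86 − l_87) / l_85.
= (34,202 − 31,552) / 38,892 = 2,650 / 38,892 = 0.068137.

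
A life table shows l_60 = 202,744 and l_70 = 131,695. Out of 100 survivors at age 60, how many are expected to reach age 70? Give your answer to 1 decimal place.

The relevant probability is 131,695/202,744 = 0.649563.
Expected number = 100 × 0.649563 = 65.0.

65.0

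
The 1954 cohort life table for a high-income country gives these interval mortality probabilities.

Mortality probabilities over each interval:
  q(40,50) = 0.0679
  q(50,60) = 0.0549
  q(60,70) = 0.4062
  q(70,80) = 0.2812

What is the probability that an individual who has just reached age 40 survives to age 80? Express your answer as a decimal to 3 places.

Chaining the interval survival probabilities: (1 − 0.0679) × (1 − 0.0549) × (1 − 0.4062) × (1 − 0.2812).
= 0.9321 × 0.9451 × 0.5938 × 0.7188 = 0.376001.

0.376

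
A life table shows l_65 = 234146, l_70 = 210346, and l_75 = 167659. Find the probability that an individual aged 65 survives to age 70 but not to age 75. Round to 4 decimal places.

0.1823

We want 5|5q65 = (l_70 − l_75)/l_65.
This is the probability of reaching 70 but not 75, conditional on being alive at 65: (l_70 − l_75) / l_65.
= (210346 − 167659) / 234146 = 42687 / 234146 = 0.182309.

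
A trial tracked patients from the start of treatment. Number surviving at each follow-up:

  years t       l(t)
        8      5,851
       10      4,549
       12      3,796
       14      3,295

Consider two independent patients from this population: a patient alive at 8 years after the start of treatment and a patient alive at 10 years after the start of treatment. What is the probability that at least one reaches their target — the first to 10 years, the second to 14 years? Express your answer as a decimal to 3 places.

0.939

p₁ = l(10)/l(8) = 4,549/5,851 = 0.777474; p₂ = l(14)/l(10) = 3,295/4,549 = 0.724335.
P(at least one) = 1 − (1−p₁)(1−p₂) = 1 − 0.222526 × 0.275665 = 0.938657.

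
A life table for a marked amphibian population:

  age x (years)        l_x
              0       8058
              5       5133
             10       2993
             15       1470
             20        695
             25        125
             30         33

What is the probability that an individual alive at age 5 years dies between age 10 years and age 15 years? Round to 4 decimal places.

This is the probability of reaching 10 but not 15, conditional on being alive at 5: (l_10 − l_15) / l_5.
= (2993 − 1470) / 5133 = 1523 / 5133 = 0.296708.

0.2967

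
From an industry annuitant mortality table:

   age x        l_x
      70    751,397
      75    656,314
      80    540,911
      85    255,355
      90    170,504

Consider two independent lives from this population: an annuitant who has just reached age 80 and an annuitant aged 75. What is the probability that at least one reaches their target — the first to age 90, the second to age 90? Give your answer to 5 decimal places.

0.49312

p₁ = l_90/l_80 = 170,504/540,911 = 0.315216; p₂ = l_90/l_75 = 170,504/656,314 = 0.259790.
P(at least one) = 1 − (1−p₁)(1−p₂) = 1 − 0.684784 × 0.740210 = 0.493116.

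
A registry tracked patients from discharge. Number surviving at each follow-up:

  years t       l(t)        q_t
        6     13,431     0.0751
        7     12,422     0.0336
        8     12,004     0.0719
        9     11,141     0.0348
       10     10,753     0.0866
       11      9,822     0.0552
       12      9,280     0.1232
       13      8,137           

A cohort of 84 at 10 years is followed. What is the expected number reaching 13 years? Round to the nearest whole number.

64

The relevant probability is 8,137/10,753 = 0.756719.
Expected number = 84 × 0.756719 = 64.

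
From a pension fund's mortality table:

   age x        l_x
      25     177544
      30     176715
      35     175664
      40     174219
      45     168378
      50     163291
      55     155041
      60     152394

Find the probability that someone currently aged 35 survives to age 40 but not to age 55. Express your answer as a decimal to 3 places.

0.109

We want 5|15q35 = (l_40 − l_55)/l_35.
This is the probability of reaching 40 but not 55, conditional on being alive at 35: (l_40 − l_55) / l_35.
= (174219 − 155041) / 175664 = 19178 / 175664 = 0.109174.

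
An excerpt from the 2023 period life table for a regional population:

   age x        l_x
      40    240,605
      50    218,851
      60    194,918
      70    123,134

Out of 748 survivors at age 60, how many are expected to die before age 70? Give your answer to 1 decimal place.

275.5

The relevant probability is 1 − 123,134/194,918 = 0.368278.
Expected number = 748 × 0.368278 = 275.5.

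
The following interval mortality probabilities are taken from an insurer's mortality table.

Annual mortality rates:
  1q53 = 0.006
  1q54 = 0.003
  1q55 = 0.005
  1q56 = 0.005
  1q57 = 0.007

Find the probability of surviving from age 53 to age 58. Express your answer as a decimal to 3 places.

Survival from 53 to 58 is the product of surviving each interval: (1 − 0.006) × (1 − 0.003) × (1 − 0.005) × (1 − 0.005) × (1 − 0.007).
= 0.994 × 0.997 × 0.995 × 0.995 × 0.993 = 0.974265.

0.974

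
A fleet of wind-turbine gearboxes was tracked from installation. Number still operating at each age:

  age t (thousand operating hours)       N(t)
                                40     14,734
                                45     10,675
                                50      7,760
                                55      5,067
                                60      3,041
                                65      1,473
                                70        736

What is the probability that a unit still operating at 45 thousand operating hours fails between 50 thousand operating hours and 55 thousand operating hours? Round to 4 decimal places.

This is the probability of reaching 50 but not 55, conditional on being operational at 45: (N(50) − N(55)) / N(45).
= (7,760 − 5,067) / 10,675 = 2,693 / 10,675 = 0.252272.

0.2523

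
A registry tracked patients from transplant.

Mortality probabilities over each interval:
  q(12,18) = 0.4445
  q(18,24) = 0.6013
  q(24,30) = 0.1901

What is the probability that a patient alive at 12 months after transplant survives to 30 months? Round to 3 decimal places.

P(survive 12→30) = (1 − 0.4445) × (1 − 0.6013) × (1 − 0.1901).
= 0.5555 × 0.3987 × 0.8099 = 0.179375.

0.179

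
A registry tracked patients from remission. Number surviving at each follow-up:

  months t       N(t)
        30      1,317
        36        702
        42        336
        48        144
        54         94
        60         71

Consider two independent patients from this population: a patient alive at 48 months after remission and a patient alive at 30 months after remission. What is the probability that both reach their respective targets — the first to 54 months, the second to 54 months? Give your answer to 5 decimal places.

p₁ = N(54)/N(48) = 94/144 = 0.652778; p₂ = N(54)/N(30) = 94/1,317 = 0.071374.
P(both) = p₁ × p₂ = 0.652778 × 0.071374 = 0.046591.

0.04659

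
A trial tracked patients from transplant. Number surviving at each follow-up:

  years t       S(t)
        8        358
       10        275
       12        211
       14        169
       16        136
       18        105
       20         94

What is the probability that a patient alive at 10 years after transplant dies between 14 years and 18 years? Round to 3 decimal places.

0.233

This is the probability of reaching 14 but not 18, conditional on being alive at 10: (S(14) − S(18)) / S(10).
= (169 − 105) / 275 = 64 / 275 = 0.232727.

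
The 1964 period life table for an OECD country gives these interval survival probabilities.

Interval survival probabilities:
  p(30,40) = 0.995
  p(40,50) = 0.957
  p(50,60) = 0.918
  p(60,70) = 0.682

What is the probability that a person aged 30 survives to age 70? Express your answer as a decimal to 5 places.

0.59616

P(survive 30→70) = 0.995 × 0.957 × 0.918 × 0.682.
= 0.596159.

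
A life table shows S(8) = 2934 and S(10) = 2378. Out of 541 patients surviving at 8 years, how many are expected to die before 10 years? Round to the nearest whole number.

103

The relevant probability is 1 − 2378/2934 = 0.189502.
Expected number = 541 × 0.189502 = 103.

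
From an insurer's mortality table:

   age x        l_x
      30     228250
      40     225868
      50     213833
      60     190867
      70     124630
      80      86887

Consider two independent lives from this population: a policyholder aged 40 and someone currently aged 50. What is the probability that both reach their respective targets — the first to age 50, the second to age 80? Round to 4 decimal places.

0.3847

p₁ = l_50/l_40 = 213833/225868 = 0.946717; p₂ = l_80/l_50 = 86887/213833 = 0.406331.
P(both) = p₁ × p₂ = 0.946717 × 0.406331 = 0.384680.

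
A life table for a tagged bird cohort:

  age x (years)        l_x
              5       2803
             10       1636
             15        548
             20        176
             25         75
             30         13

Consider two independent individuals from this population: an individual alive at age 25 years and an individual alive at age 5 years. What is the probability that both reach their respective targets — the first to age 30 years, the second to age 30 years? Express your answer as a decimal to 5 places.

0.00080

p₁ = l_30/l_25 = 13/75 = 0.173333; p₂ = l_30/l_5 = 13/2803 = 0.004638.
P(both) = p₁ × p₂ = 0.173333 × 0.004638 = 0.000804.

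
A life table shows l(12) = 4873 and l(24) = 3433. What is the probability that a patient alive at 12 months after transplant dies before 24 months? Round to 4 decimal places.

P(die before 24 | alive at 12) = 1 − l(24)/l(12) = 1 − 3433/4873 = (1440)/4873 = 0.295506.

0.2955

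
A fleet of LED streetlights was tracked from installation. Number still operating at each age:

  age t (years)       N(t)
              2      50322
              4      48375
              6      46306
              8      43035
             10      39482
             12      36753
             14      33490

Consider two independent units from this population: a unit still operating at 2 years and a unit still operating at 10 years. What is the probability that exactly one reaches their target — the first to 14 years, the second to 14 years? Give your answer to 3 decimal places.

p₁ = N(14)/N(2) = 33490/50322 = 0.665514; p₂ = N(14)/N(10) = 33490/39482 = 0.848235.
P(exactly one) = p₁(1−p₂) + (1−p₁)p₂ = 0.101002 + 0.283723 = 0.384724.

0.385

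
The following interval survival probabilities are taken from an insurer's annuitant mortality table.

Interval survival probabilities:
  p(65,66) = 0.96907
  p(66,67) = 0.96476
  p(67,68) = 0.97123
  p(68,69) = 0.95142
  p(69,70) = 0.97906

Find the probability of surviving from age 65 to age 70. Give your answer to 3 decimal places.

0.846

P(survive 65→70) = 0.96907 × 0.96476 × 0.97123 × 0.95142 × 0.97906.
= 0.845820.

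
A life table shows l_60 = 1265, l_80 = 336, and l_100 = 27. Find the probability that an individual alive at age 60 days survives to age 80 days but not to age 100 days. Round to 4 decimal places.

This is the probability of reaching 80 but not 100, conditional on being alive at 60: (l_80 − l_100) / l_60.
= (336 − 27) / 1265 = 309 / 1265 = 0.244269.

0.2443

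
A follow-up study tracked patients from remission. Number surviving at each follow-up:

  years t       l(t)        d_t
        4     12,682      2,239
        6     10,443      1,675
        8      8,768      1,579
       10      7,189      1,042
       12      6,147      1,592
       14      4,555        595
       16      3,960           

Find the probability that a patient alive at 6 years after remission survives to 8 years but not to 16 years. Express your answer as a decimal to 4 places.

0.4604

This is the probability of reaching 8 but not 16, conditional on being alive at 6: (l(8) − l(16)) / l(6).
= (8,768 − 3,960) / 10,443 = 4,808 / 10,443 = 0.460404.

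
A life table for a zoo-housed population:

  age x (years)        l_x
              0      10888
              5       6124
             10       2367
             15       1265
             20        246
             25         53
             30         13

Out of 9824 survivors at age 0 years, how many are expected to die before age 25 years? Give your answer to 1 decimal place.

9776.2

The relevant probability is 1 − 53/10888 = 0.995132.
Expected number = 9824 × 0.995132 = 9776.2.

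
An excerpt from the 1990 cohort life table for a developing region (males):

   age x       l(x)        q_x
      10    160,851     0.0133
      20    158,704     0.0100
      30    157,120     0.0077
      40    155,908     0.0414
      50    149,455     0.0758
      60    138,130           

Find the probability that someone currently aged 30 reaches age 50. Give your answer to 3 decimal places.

The conditional survival probability is l(50)/l(30) = 149,455/157,120 = 0.951216.

0.951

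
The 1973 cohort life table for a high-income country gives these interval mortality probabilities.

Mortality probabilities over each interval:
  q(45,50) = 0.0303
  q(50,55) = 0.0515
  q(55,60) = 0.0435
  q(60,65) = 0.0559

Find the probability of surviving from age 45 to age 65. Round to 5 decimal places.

Chaining the interval survival probabilities: (1 − 0.0303) × (1 − 0.0515) × (1 − 0.0435) × (1 − 0.0559).
= 0.9697 × 0.9485 × 0.9565 × 0.9441 = 0.830573.

0.83057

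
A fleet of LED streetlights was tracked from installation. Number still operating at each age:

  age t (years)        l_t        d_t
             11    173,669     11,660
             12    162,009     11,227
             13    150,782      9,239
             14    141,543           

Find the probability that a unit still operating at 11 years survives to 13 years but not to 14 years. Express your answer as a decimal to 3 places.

This is the probability of reaching 13 but not 14, conditional on being operational at 11: (l_13 − l_14) / l_11.
= (150,782 − 141,543) / 173,669 = 9,239 / 173,669 = 0.053199.

0.053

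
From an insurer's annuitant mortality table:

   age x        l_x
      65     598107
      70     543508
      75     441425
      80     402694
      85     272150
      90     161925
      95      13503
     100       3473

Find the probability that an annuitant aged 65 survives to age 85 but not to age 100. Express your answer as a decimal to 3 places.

0.449

We want 20|15q65 = (l_85 − l_100)/l_65.
This is the probability of reaching 85 but not 100, conditional on being alive at 65: (l_85 − l_100) / l_65.
= (272150 − 3473) / 598107 = 268677 / 598107 = 0.449212.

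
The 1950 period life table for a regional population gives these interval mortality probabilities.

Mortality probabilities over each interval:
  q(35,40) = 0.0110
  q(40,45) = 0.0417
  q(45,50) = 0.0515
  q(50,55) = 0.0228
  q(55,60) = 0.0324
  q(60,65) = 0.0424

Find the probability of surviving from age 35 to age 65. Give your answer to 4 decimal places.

The overall survival probability is (1 − 0.0110) × (1 − 0.0417) × (1 − 0.0515) × (1 − 0.0228) × (1 − 0.0324) × (1 − 0.0424).
= 0.9890 × 0.9583 × 0.9485 × 0.9772 × 0.9676 × 0.9576 = 0.813952.

0.8140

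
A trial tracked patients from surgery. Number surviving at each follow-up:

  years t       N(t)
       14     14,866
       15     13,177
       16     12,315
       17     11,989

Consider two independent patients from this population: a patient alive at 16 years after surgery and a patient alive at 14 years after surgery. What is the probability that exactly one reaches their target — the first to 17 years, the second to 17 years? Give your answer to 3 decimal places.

p₁ = N(17)/N(16) = 11,989/12,315 = 0.973528; p₂ = N(17)/N(14) = 11,989/14,866 = 0.806471.
P(exactly one) = p₁(1−p₂) + (1−p₁)p₂ = 0.188406 + 0.021349 = 0.209755.

0.210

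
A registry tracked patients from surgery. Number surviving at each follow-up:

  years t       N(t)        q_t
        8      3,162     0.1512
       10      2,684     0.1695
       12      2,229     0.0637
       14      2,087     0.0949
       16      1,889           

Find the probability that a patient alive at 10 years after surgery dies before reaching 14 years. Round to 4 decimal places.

0.2224

P(die before 14 | alive at 10) = 1 − N(14)/N(10) = 1 − 2,087/2,684 = (597)/2,684 = 0.222429.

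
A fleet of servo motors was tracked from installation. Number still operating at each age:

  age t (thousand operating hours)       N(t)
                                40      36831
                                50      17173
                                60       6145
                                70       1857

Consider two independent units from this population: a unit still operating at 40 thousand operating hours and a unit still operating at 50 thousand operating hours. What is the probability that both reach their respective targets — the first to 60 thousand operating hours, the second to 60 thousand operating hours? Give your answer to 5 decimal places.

0.05970

p₁ = N(60)/N(40) = 6145/36831 = 0.166843; p₂ = N(60)/N(50) = 6145/17173 = 0.357829.
P(both) = p₁ × p₂ = 0.166843 × 0.357829 = 0.059701.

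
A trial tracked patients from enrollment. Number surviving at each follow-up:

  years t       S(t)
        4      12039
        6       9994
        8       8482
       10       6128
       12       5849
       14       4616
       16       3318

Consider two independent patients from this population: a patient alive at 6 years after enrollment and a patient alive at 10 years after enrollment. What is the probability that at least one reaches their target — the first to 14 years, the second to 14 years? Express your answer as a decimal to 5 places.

p₁ = S(14)/S(6) = 4616/9994 = 0.461877; p₂ = S(14)/S(10) = 4616/6128 = 0.753264.
P(at least one) = 1 − (1−p₁)(1−p₂) = 1 − 0.538123 × 0.246736 = 0.867226.

0.86723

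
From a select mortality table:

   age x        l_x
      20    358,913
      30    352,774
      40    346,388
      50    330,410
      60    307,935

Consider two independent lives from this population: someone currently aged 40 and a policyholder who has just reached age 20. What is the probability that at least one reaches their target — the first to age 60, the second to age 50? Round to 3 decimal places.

p₁ = l_60/l_40 = 307,935/346,388 = 0.888989; p₂ = l_50/l_20 = 330,410/358,913 = 0.920585.
P(at least one) = 1 − (1−p₁)(1−p₂) = 1 − 0.111011 × 0.079415 = 0.991184.

0.991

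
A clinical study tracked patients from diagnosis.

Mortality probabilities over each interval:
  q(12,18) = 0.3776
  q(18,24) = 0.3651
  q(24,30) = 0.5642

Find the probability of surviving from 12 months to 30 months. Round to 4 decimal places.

0.1722

The overall survival probability is (1 − 0.3776) × (1 − 0.3651) × (1 − 0.5642).
= 0.6224 × 0.6349 × 0.4358 = 0.172211.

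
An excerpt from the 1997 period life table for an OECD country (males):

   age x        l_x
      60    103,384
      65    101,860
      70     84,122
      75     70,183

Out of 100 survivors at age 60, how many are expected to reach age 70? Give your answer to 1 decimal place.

The relevant probability is 84,122/103,384 = 0.813685.
Expected number = 100 × 0.813685 = 81.4.

81.4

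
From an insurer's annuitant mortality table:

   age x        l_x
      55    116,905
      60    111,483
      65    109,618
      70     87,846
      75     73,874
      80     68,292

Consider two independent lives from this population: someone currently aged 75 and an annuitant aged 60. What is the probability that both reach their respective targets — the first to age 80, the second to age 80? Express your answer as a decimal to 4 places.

0.5663

p₁ = l_80/l_75 = 68,292/73,874 = 0.924439; p₂ = l_80/l_60 = 68,292/111,483 = 0.612578.
P(both) = p₁ × p₂ = 0.924439 × 0.612578 = 0.566291.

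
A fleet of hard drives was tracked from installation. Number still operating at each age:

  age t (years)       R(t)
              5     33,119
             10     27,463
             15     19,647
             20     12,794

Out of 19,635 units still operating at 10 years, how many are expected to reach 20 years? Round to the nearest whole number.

The relevant probability is 12,794/27,463 = 0.465863.
Expected number = 19,635 × 0.465863 = 9147.

9147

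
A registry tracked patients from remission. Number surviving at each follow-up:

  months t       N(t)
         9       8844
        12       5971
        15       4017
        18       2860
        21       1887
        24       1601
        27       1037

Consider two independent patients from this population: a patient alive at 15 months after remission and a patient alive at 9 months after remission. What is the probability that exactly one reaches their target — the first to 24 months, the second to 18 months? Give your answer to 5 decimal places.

p₁ = N(24)/N(15) = 1601/4017 = 0.398556; p₂ = N(18)/N(9) = 2860/8844 = 0.323383.
P(exactly one) = p₁(1−p₂) + (1−p₁)p₂ = 0.269670 + 0.194497 = 0.464167.

0.46417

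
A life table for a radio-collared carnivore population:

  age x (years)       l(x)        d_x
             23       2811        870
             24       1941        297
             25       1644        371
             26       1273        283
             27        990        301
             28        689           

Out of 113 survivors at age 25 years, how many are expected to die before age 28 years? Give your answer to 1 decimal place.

The relevant probability is 1 − 689/1644 = 0.580900.
Expected number = 113 × 0.580900 = 65.6.

65.6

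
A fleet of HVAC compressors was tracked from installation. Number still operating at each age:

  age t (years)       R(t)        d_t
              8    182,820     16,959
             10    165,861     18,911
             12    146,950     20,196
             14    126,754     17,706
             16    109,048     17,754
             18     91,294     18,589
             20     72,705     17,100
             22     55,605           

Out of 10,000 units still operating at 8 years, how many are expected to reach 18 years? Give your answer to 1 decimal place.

The relevant probability is 91,294/182,820 = 0.499365.
Expected number = 10,000 × 0.499365 = 4993.7.

4993.7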